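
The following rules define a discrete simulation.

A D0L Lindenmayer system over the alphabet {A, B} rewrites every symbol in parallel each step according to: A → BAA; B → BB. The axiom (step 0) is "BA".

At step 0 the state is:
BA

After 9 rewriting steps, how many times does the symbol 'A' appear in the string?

k=0  BA
k=1  BBBAA
k=2  BBBBBBBAABAA
k=3  BBBBBBBBBBBBBBBAABAABBBAABAA
k=4  BBBBBBBBBBBBBBBBBBBBBBBBBBBBBBBAABAABBBAABAABBBBBBBAABAABBBAABAA
k=5  BBBBBBBBBBBBBBBBBBBBBBBBBBBBBBBBBBBBBBBBBBBBBBBBBBBBBBBBBB…AABBBAABAABBBBBBBBBBBBBBBAABAABBBAABAABBBBBBBAABAABBBAABAA  (len 144)
k=6  BBBBBBBBBBBBBBBBBBBBBBBBBBBBBBBBBBBBBBBBBBBBBBBBBBBBBBBBBB…AABBBAABAABBBBBBBBBBBBBBBAABAABBBAABAABBBBBBBAABAABBBAABAA  (len 320)
k=7  BBBBBBBBBBBBBBBBBBBBBBBBBBBBBBBBBBBBBBBBBBBBBBBBBBBBBBBBBB…AABBBAABAABBBBBBBBBBBBBBBAABAABBBAABAABBBBBBBAABAABBBAABAA  (len 704)
k=8  BBBBBBBBBBBBBBBBBBBBBBBBBBBBBBBBBBBBBBBBBBBBBBBBBBBBBBBBBB…AABBBAABAABBBBBBBBBBBBBBBAABAABBBAABAABBBBBBBAABAABBBAABAA  (len 1536)
k=9  BBBBBBBBBBBBBBBBBBBBBBBBBBBBBBBBBBBBBBBBBBBBBBBBBBBBBBBBBB…AABBBAABAABBBBBBBBBBBBBBBAABAABBBAABAABBBBBBBAABAABBBAABAA  (len 3328)

512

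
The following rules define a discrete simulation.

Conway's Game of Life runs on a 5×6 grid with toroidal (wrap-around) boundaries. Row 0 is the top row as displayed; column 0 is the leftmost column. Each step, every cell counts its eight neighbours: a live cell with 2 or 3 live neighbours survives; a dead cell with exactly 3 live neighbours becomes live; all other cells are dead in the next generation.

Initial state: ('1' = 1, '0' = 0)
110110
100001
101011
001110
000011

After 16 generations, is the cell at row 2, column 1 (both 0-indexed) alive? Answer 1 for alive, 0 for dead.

t=0: 110110
100001
101011
001110
000011
t=1: 010100
001000
101000
111000
110000
t=2: 110000
001100
101100
001001
000000
t=3: 011000
100100
000010
011100
110000
t=4: 001000
011100
010010
111100
100100
t=5: 000000
010100
000010
100111
100100
t=6: 001000
000000
101000
100100
100100
t=7: 000000
010000
010000
101101
011100
t=8: 010000
000000
010000
100110
110110
t=9: 111000
000000
000000
100110
110110
t=10: 101101
010000
000000
111110
000010
t=11: 111111
111000
100100
011111
000000
t=12: 000111
000000
000000
111111
000000
t=13: 000010
000010
111111
111111
010000
t=14: 000000
111000
000000
000000
010000
t=15: 101000
010000
010000
000000
000000
t=16: 010000
111000
000000
000000
000000

0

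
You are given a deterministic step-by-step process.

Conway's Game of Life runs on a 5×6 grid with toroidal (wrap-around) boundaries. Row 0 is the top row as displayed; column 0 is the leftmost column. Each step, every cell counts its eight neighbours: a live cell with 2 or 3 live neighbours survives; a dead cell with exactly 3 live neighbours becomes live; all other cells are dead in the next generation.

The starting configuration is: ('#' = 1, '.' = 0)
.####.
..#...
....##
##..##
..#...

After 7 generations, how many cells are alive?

4

step 0: .####.
..#...
....##
##..##
..#...
step 1: .#....
.##..#
.#.##.
##.##.
......
step 2: ###...
.#.##.
......
##.###
###...
step 3: .....#
##.#..
.#....
...###
....#.
step 4: #...##
###...
.#.#.#
...###
...#..
step 5: #.####
..##..
.#.#.#
#..#.#
#..#..
step 6: #....#
......
.#.#.#
.#.#.#
......
step 7: ......
....##
......
......
....##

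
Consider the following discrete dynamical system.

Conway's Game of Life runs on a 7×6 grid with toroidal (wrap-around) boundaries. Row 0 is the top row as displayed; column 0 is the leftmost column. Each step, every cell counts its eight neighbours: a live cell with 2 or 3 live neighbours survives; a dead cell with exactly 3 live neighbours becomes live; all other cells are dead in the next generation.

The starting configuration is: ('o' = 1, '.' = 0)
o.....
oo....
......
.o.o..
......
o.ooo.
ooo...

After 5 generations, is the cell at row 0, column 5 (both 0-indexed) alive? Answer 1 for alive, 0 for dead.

gen 0: o.....
oo....
......
.o.o..
......
o.ooo.
ooo...
gen 1: ..o..o
oo....
ooo...
......
.o..o.
o.oo.o
o.o...
gen 2: ..o..o
.....o
o.o...
o.o...
oooooo
o.oooo
o.o.o.
gen 3: oo.ooo
oo...o
o....o
....o.
......
......
o.o...
gen 4: ...oo.
..o...
.o..o.
.....o
......
......
o.ooo.
gen 5: .o..oo
..o.o.
......
......
......
...o..
..o.oo

1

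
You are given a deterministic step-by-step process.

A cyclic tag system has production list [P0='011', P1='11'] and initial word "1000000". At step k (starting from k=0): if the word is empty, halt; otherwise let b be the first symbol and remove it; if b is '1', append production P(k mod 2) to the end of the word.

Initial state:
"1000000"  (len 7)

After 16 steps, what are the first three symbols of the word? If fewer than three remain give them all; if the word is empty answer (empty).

101

[0] "1000000"  (len 7)
[1] "000000011"  (len 9)
[2] "00000011"  (len 8)
[3] "0000011"  (len 7)
[4] "000011"  (len 6)
[5] "00011"  (len 5)
[6] "0011"  (len 4)
[7] "011"  (len 3)
[8] "11"  (len 2)
[9] "1011"  (len 4)
[10] "01111"  (len 5)
[11] "1111"  (len 4)
[12] "11111"  (len 5)
[13] "1111011"  (len 7)
[14] "11101111"  (len 8)
[15] "1101111011"  (len 10)
[16] "10111101111"  (len 11)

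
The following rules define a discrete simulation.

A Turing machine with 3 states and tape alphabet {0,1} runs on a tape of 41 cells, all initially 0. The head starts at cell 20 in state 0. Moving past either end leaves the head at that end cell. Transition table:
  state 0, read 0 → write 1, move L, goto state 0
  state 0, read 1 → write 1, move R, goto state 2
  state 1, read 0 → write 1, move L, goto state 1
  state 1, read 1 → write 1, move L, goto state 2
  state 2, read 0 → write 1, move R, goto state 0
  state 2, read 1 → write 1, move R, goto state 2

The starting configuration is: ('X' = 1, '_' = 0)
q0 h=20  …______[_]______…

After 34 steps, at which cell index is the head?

13

gen 0: q0 h=20  …______[_]______…
gen 1: q0 h=19  …______[_]X_____…
gen 2: q0 h=18  …______[_]XX____…
gen 3: q0 h=17  …______[_]XXX___…
gen 4: q0 h=16  …______[_]XXXX__…
gen 5: q0 h=15  …______[_]XXXXX_…
gen 6: q0 h=14  …______[_]XXXXXX…
gen 7: q0 h=13  …______[_]XXXXXX…
gen 8: q0 h=12  …______[_]XXXXXX…
gen 9: q0 h=11  …______[_]XXXXXX…
gen 10: q0 h=10  …______[_]XXXXXX…
gen 11: q0 h= 9  …______[_]XXXXXX…
gen 12: q0 h= 8  …______[_]XXXXXX…
gen 13: q0 h= 7  …______[_]XXXXXX…
gen 14: q0 h= 6  |______[_]XXXXXX…
gen 15: q0 h= 5  |_____[_]XXXXXX…
gen 16: q0 h= 4  |____[_]XXXXXX…
gen 17: q0 h= 3  |___[_]XXXXXX…
gen 18: q0 h= 2  |__[_]XXXXXX…
gen 19: q0 h= 1  |_[_]XXXXXX…
gen 20: q0 h= 0  |[_]XXXXXX…
gen 21: q0 h= 0  |[X]XXXXXX…
gen 22: q2 h= 1  |X[X]XXXXXX…
gen 23: q2 h= 2  |XX[X]XXXXXX…
gen 24: q2 h= 3  |XXX[X]XXXXXX…
gen 25: q2 h= 4  |XXXX[X]XXXXXX…
gen 26: q2 h= 5  |XXXXX[X]XXXXXX…
gen 27: q2 h= 6  |XXXXXX[X]XXXXXX…
gen 28: q2 h= 7  …XXXXXX[X]XXXXXX…
gen 29: q2 h= 8  …XXXXXX[X]XXXXXX…
gen 30: q2 h= 9  …XXXXXX[X]XXXXXX…
gen 31: q2 h=10  …XXXXXX[X]XXXXXX…
gen 32: q2 h=11  …XXXXXX[X]XXXXXX…
gen 33: q2 h=12  …XXXXXX[X]XXXXXX…
gen 34: q2 h=13  …XXXXXX[X]XXXXXX…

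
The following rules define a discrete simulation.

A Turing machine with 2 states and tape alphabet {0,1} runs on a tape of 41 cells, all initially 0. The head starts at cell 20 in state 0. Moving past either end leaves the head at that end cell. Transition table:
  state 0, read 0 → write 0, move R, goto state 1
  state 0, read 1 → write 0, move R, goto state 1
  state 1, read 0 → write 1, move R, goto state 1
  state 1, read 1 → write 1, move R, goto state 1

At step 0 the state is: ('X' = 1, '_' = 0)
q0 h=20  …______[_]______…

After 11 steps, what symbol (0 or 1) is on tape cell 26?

k=0  q0 h=20  …______[_]______…
k=1  q1 h=21  …______[_]______…
k=2  q1 h=22  …_____X[_]______…
k=3  q1 h=23  …____XX[_]______…
k=4  q1 h=24  …___XXX[_]______…
k=5  q1 h=25  …__XXXX[_]______…
k=6  q1 h=26  …_XXXXX[_]______…
k=7  q1 h=27  …XXXXXX[_]______…
k=8  q1 h=28  …XXXXXX[_]______…
k=9  q1 h=29  …XXXXXX[_]______…
k=10  q1 h=30  …XXXXXX[_]______…
k=11  q1 h=31  …XXXXXX[_]______…

1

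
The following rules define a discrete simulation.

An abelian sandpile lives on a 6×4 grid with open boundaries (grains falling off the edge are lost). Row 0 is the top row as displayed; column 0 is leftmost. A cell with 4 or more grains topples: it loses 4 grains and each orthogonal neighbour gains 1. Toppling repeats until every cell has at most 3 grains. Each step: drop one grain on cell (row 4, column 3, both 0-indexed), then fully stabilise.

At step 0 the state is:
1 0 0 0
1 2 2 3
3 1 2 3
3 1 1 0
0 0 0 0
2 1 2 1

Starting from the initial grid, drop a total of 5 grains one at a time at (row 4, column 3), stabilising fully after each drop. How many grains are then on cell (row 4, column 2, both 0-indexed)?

1

[0] 1 0 0 0
1 2 2 3
3 1 2 3
3 1 1 0
0 0 0 0
2 1 2 1
[1] 1 0 0 0
1 2 2 3
3 1 2 3
3 1 1 0
0 0 0 1
2 1 2 1
[2] 1 0 0 0
1 2 2 3
3 1 2 3
3 1 1 0
0 0 0 2
2 1 2 1
[3] 1 0 0 0
1 2 2 3
3 1 2 3
3 1 1 0
0 0 0 3
2 1 2 1
[4] 1 0 0 0
1 2 2 3
3 1 2 3
3 1 1 1
0 0 1 0
2 1 2 2
[5] 1 0 0 0
1 2 2 3
3 1 2 3
3 1 1 1
0 0 1 1
2 1 2 2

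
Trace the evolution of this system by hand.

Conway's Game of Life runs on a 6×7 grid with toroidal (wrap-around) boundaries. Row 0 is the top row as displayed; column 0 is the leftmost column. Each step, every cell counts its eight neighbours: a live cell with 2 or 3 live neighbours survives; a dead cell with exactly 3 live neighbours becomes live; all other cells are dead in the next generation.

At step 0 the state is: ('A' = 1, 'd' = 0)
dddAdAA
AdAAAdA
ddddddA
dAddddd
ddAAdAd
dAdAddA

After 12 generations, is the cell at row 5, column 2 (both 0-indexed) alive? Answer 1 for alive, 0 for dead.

1

step 0: dddAdAA
AdAAAdA
ddddddA
dAddddd
ddAAdAd
dAdAddA
step 1: dAddddd
AdAAAdd
dAAAdAA
ddAdddd
AAdAAdd
AddAddA
step 2: dAddAdA
AdddAAA
AddddAA
dddddAA
AAdAAdA
dddAAdA
step 3: ddddddd
dAddAdd
ddddddd
dAddddd
ddAAddd
dAddddA
step 4: Adddddd
ddddddd
ddddddd
ddAdddd
AAAdddd
ddAdddd
step 5: ddddddd
ddddddd
ddddddd
ddAdddd
ddAAddd
AdAdddd
step 6: ddddddd
ddddddd
ddddddd
ddAAddd
ddAAddd
dAAAddd
step 7: ddAdddd
ddddddd
ddddddd
ddAAddd
ddddAdd
dAdAddd
step 8: ddAdddd
ddddddd
ddddddd
dddAddd
ddddAdd
ddAAddd
step 9: ddAAddd
ddddddd
ddddddd
ddddddd
ddAdAdd
ddAAddd
step 10: ddAAddd
ddddddd
ddddddd
ddddddd
ddAdddd
dAddAdd
step 11: ddAAddd
ddddddd
ddddddd
ddddddd
ddddddd
dAddddd
step 12: ddAdddd
ddddddd
ddddddd
ddddddd
ddddddd
ddAdddd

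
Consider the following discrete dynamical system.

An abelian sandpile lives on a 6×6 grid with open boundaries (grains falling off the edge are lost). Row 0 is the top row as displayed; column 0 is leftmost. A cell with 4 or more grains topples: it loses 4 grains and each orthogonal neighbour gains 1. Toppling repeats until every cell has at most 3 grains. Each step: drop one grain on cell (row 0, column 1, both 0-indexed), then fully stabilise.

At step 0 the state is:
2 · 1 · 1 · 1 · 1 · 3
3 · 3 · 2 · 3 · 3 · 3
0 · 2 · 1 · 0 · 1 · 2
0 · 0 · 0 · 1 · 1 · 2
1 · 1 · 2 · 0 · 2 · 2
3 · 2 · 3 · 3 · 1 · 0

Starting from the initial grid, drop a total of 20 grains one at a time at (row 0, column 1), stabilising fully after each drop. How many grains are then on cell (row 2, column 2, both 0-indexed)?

gen 0: 2 · 1 · 1 · 1 · 1 · 3
3 · 3 · 2 · 3 · 3 · 3
0 · 2 · 1 · 0 · 1 · 2
0 · 0 · 0 · 1 · 1 · 2
1 · 1 · 2 · 0 · 2 · 2
3 · 2 · 3 · 3 · 1 · 0
gen 1: 2 · 2 · 1 · 1 · 1 · 3
3 · 3 · 2 · 3 · 3 · 3
0 · 2 · 1 · 0 · 1 · 2
0 · 0 · 0 · 1 · 1 · 2
1 · 1 · 2 · 0 · 2 · 2
3 · 2 · 3 · 3 · 1 · 0
gen 2: 2 · 3 · 1 · 1 · 1 · 3
3 · 3 · 2 · 3 · 3 · 3
0 · 2 · 1 · 0 · 1 · 2
0 · 0 · 0 · 1 · 1 · 2
1 · 1 · 2 · 0 · 2 · 2
3 · 2 · 3 · 3 · 1 · 0
gen 3: 0 · 2 · 2 · 1 · 1 · 3
1 · 1 · 3 · 3 · 3 · 3
1 · 3 · 1 · 0 · 1 · 2
0 · 0 · 0 · 1 · 1 · 2
1 · 1 · 2 · 0 · 2 · 2
3 · 2 · 3 · 3 · 1 · 0
gen 4: 0 · 3 · 2 · 1 · 1 · 3
1 · 1 · 3 · 3 · 3 · 3
1 · 3 · 1 · 0 · 1 · 2
0 · 0 · 0 · 1 · 1 · 2
1 · 1 · 2 · 0 · 2 · 2
3 · 2 · 3 · 3 · 1 · 0
gen 5: 1 · 0 · 3 · 1 · 1 · 3
1 · 2 · 3 · 3 · 3 · 3
1 · 3 · 1 · 0 · 1 · 2
0 · 0 · 0 · 1 · 1 · 2
1 · 1 · 2 · 0 · 2 · 2
3 · 2 · 3 · 3 · 1 · 0
gen 6: 1 · 1 · 3 · 1 · 1 · 3
1 · 2 · 3 · 3 · 3 · 3
1 · 3 · 1 · 0 · 1 · 2
0 · 0 · 0 · 1 · 1 · 2
1 · 1 · 2 · 0 · 2 · 2
3 · 2 · 3 · 3 · 1 · 0
gen 7: 1 · 2 · 3 · 1 · 1 · 3
1 · 2 · 3 · 3 · 3 · 3
1 · 3 · 1 · 0 · 1 · 2
0 · 0 · 0 · 1 · 1 · 2
1 · 1 · 2 · 0 · 2 · 2
3 · 2 · 3 · 3 · 1 · 0
gen 8: 1 · 3 · 3 · 1 · 1 · 3
1 · 2 · 3 · 3 · 3 · 3
1 · 3 · 1 · 0 · 1 · 2
0 · 0 · 0 · 1 · 1 · 2
1 · 1 · 2 · 0 · 2 · 2
3 · 2 · 3 · 3 · 1 · 0
gen 9: 2 · 2 · 1 · 3 · 3 · 0
2 · 1 · 2 · 1 · 1 · 1
2 · 0 · 3 · 1 · 2 · 3
0 · 1 · 0 · 1 · 1 · 2
1 · 1 · 2 · 0 · 2 · 2
3 · 2 · 3 · 3 · 1 · 0
gen 10: 2 · 3 · 1 · 3 · 3 · 0
2 · 1 · 2 · 1 · 1 · 1
2 · 0 · 3 · 1 · 2 · 3
0 · 1 · 0 · 1 · 1 · 2
1 · 1 · 2 · 0 · 2 · 2
3 · 2 · 3 · 3 · 1 · 0
gen 11: 3 · 0 · 2 · 3 · 3 · 0
2 · 2 · 2 · 1 · 1 · 1
2 · 0 · 3 · 1 · 2 · 3
0 · 1 · 0 · 1 · 1 · 2
1 · 1 · 2 · 0 · 2 · 2
3 · 2 · 3 · 3 · 1 · 0
gen 12: 3 · 1 · 2 · 3 · 3 · 0
2 · 2 · 2 · 1 · 1 · 1
2 · 0 · 3 · 1 · 2 · 3
0 · 1 · 0 · 1 · 1 · 2
1 · 1 · 2 · 0 · 2 · 2
3 · 2 · 3 · 3 · 1 · 0
gen 13: 3 · 2 · 2 · 3 · 3 · 0
2 · 2 · 2 · 1 · 1 · 1
2 · 0 · 3 · 1 · 2 · 3
0 · 1 · 0 · 1 · 1 · 2
1 · 1 · 2 · 0 · 2 · 2
3 · 2 · 3 · 3 · 1 · 0
gen 14: 3 · 3 · 2 · 3 · 3 · 0
2 · 2 · 2 · 1 · 1 · 1
2 · 0 · 3 · 1 · 2 · 3
0 · 1 · 0 · 1 · 1 · 2
1 · 1 · 2 · 0 · 2 · 2
3 · 2 · 3 · 3 · 1 · 0
gen 15: 0 · 1 · 3 · 3 · 3 · 0
3 · 3 · 2 · 1 · 1 · 1
2 · 0 · 3 · 1 · 2 · 3
0 · 1 · 0 · 1 · 1 · 2
1 · 1 · 2 · 0 · 2 · 2
3 · 2 · 3 · 3 · 1 · 0
gen 16: 0 · 2 · 3 · 3 · 3 · 0
3 · 3 · 2 · 1 · 1 · 1
2 · 0 · 3 · 1 · 2 · 3
0 · 1 · 0 · 1 · 1 · 2
1 · 1 · 2 · 0 · 2 · 2
3 · 2 · 3 · 3 · 1 · 0
gen 17: 0 · 3 · 3 · 3 · 3 · 0
3 · 3 · 2 · 1 · 1 · 1
2 · 0 · 3 · 1 · 2 · 3
0 · 1 · 0 · 1 · 1 · 2
1 · 1 · 2 · 0 · 2 · 2
3 · 2 · 3 · 3 · 1 · 0
gen 18: 2 · 2 · 2 · 1 · 0 · 1
0 · 2 · 1 · 3 · 2 · 1
3 · 2 · 0 · 2 · 2 · 3
0 · 1 · 1 · 1 · 1 · 2
1 · 1 · 2 · 0 · 2 · 2
3 · 2 · 3 · 3 · 1 · 0
gen 19: 2 · 3 · 2 · 1 · 0 · 1
0 · 2 · 1 · 3 · 2 · 1
3 · 2 · 0 · 2 · 2 · 3
0 · 1 · 1 · 1 · 1 · 2
1 · 1 · 2 · 0 · 2 · 2
3 · 2 · 3 · 3 · 1 · 0
gen 20: 3 · 0 · 3 · 1 · 0 · 1
0 · 3 · 1 · 3 · 2 · 1
3 · 2 · 0 · 2 · 2 · 3
0 · 1 · 1 · 1 · 1 · 2
1 · 1 · 2 · 0 · 2 · 2
3 · 2 · 3 · 3 · 1 · 0

0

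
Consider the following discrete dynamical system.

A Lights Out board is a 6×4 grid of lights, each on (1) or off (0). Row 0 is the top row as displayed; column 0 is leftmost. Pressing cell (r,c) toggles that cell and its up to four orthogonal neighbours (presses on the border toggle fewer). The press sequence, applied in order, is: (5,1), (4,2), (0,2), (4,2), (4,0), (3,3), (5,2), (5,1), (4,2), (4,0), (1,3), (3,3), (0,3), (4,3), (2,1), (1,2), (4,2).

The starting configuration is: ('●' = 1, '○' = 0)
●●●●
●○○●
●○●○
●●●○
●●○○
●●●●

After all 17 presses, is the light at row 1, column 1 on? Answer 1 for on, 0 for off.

0

step 0: ●●●●
●○○●
●○●○
●●●○
●●○○
●●●●
step 1: ●●●●
●○○●
●○●○
●●●○
●○○○
○○○●
step 2: ●●●●
●○○●
●○●○
●●○○
●●●●
○○●●
step 3: ●○○○
●○●●
●○●○
●●○○
●●●●
○○●●
step 4: ●○○○
●○●●
●○●○
●●●○
●○○○
○○○●
step 5: ●○○○
●○●●
●○●○
○●●○
○●○○
●○○●
step 6: ●○○○
●○●●
●○●●
○●○●
○●○●
●○○●
step 7: ●○○○
●○●●
●○●●
○●○●
○●●●
●●●○
step 8: ●○○○
●○●●
●○●●
○●○●
○○●●
○○○○
step 9: ●○○○
●○●●
●○●●
○●●●
○●○○
○○●○
step 10: ●○○○
●○●●
●○●●
●●●●
●○○○
●○●○
step 11: ●○○●
●○○○
●○●○
●●●●
●○○○
●○●○
step 12: ●○○●
●○○○
●○●●
●●○○
●○○●
●○●○
step 13: ●○●○
●○○●
●○●●
●●○○
●○○●
●○●○
step 14: ●○●○
●○○●
●○●●
●●○●
●○●○
●○●●
step 15: ●○●○
●●○●
○●○●
●○○●
●○●○
●○●●
step 16: ●○○○
●○●○
○●●●
●○○●
●○●○
●○●●
step 17: ●○○○
●○●○
○●●●
●○●●
●●○●
●○○●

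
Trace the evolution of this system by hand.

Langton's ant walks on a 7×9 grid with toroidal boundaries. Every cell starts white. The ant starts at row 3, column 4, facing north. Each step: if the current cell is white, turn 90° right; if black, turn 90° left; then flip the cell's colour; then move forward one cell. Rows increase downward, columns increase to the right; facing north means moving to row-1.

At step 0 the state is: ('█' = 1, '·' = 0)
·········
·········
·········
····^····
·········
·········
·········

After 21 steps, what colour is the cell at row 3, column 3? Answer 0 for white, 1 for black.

gen 0: ·········
·········
·········
····^····
·········
·········
·········
gen 1: ·········
·········
·········
····█>···
·········
·········
·········
gen 2: ·········
·········
·········
····██···
·····v···
·········
·········
gen 3: ·········
·········
·········
····██···
····<█···
·········
·········
gen 4: ·········
·········
·········
····^█···
····██···
·········
·········
gen 5: ·········
·········
·········
···<·█···
····██···
·········
·········
gen 6: ·········
·········
···^·····
···█·█···
····██···
·········
·········
gen 7: ·········
·········
···█>····
···█·█···
····██···
·········
·········
gen 8: ·········
·········
···██····
···█v█···
····██···
·········
·········
gen 9: ·········
·········
···██····
···<██···
····██···
·········
·········
gen 10: ·········
·········
···██····
····██···
···v██···
·········
·········
gen 11: ·········
·········
···██····
····██···
··<███···
·········
·········
gen 12: ·········
·········
···██····
··^·██···
··████···
·········
·········
gen 13: ·········
·········
···██····
··█>██···
··████···
·········
·········
gen 14: ·········
·········
···██····
··████···
··█v██···
·········
·········
gen 15: ·········
·········
···██····
··████···
··█·>█···
·········
·········
gen 16: ·········
·········
···██····
··██^█···
··█··█···
·········
·········
gen 17: ·········
·········
···██····
··█<·█···
··█··█···
·········
·········
gen 18: ·········
·········
···██····
··█··█···
··█v·█···
·········
·········
gen 19: ·········
·········
···██····
··█··█···
··<█·█···
·········
·········
gen 20: ·········
·········
···██····
··█··█···
···█·█···
··v······
·········
gen 21: ·········
·········
···██····
··█··█···
···█·█···
·<█······
·········

0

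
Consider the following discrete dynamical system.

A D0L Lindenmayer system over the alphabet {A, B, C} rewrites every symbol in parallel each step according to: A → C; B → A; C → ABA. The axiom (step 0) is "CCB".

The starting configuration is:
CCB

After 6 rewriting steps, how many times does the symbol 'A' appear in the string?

28

k=0  CCB
k=1  ABAABAA
k=2  CACCACC
k=3  ABACABAABACABAABA
k=4  CACABACACCACABACACCAC
k=5  ABACABACACABACABAABACABACACABACABAABACABA
k=6  CACABACACABACABACACABACACCACABACACABACABACACABACACCACABACAC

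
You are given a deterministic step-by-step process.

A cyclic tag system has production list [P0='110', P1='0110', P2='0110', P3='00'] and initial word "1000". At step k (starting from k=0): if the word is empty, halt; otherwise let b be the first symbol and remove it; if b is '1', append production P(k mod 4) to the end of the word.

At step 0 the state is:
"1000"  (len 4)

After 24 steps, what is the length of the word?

15

t=0: "1000"  (len 4)
t=1: "000110"  (len 6)
t=2: "00110"  (len 5)
t=3: "0110"  (len 4)
t=4: "110"  (len 3)
t=5: "10110"  (len 5)
t=6: "01100110"  (len 8)
t=7: "1100110"  (len 7)
t=8: "10011000"  (len 8)
t=9: "0011000110"  (len 10)
t=10: "011000110"  (len 9)
t=11: "11000110"  (len 8)
t=12: "100011000"  (len 9)
t=13: "00011000110"  (len 11)
t=14: "0011000110"  (len 10)
t=15: "011000110"  (len 9)
t=16: "11000110"  (len 8)
t=17: "1000110110"  (len 10)
t=18: "0001101100110"  (len 13)
t=19: "001101100110"  (len 12)
t=20: "01101100110"  (len 11)
t=21: "1101100110"  (len 10)
t=22: "1011001100110"  (len 13)
t=23: "0110011001100110"  (len 16)
t=24: "110011001100110"  (len 15)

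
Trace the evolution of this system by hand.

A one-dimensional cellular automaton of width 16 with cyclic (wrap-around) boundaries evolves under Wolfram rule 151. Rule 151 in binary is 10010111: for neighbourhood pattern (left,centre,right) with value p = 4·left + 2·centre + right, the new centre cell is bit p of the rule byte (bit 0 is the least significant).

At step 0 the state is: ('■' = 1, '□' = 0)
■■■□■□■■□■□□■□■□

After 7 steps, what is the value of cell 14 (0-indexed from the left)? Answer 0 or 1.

0

t=0: ■■■□■□■■□■□□■□■□
t=1: □■□□■□□□□■■■■□■□
t=2: ■■■■■■■■■□■■□□■■
t=3: ■■■■■■■■□□□□■■□■
t=4: ■■■■■■■□■■■■□□□□
t=5: □■■■■■□□□■■□■■■■
t=6: □□■■■□■■■□□□□■■□
t=7: ■■□■□□□■□■■■■□□■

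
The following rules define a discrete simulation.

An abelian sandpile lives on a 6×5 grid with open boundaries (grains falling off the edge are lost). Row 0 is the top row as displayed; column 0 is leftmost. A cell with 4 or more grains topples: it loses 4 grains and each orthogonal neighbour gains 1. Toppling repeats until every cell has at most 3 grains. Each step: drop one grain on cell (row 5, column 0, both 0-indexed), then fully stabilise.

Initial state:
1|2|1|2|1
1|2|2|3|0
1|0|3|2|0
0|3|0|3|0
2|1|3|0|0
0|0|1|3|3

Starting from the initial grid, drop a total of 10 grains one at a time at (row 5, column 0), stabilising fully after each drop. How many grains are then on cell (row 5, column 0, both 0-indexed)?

3

0) 1|2|1|2|1
1|2|2|3|0
1|0|3|2|0
0|3|0|3|0
2|1|3|0|0
0|0|1|3|3
1) 1|2|1|2|1
1|2|2|3|0
1|0|3|2|0
0|3|0|3|0
2|1|3|0|0
1|0|1|3|3
2) 1|2|1|2|1
1|2|2|3|0
1|0|3|2|0
0|3|0|3|0
2|1|3|0|0
2|0|1|3|3
3) 1|2|1|2|1
1|2|2|3|0
1|0|3|2|0
0|3|0|3|0
2|1|3|0|0
3|0|1|3|3
4) 1|2|1|2|1
1|2|2|3|0
1|0|3|2|0
0|3|0|3|0
3|1|3|0|0
0|1|1|3|3
5) 1|2|1|2|1
1|2|2|3|0
1|0|3|2|0
0|3|0|3|0
3|1|3|0|0
1|1|1|3|3
6) 1|2|1|2|1
1|2|2|3|0
1|0|3|2|0
0|3|0|3|0
3|1|3|0|0
2|1|1|3|3
7) 1|2|1|2|1
1|2|2|3|0
1|0|3|2|0
0|3|0|3|0
3|1|3|0|0
3|1|1|3|3
8) 1|2|1|2|1
1|2|2|3|0
1|0|3|2|0
1|3|0|3|0
0|2|3|0|0
1|2|1|3|3
9) 1|2|1|2|1
1|2|2|3|0
1|0|3|2|0
1|3|0|3|0
0|2|3|0|0
2|2|1|3|3
10) 1|2|1|2|1
1|2|2|3|0
1|0|3|2|0
1|3|0|3|0
0|2|3|0|0
3|2|1|3|3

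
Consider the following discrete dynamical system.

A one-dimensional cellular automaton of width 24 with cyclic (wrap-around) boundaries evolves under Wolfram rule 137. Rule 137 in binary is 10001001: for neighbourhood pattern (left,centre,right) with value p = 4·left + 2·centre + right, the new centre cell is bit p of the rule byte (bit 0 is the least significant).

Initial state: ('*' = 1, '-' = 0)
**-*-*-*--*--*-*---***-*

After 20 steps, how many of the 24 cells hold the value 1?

16

step 0: **-*-*-*--*--*-*---***-*
step 1: *----------------*-**--*
step 2: --**************---*---*
step 3: --*************--*---*--
step 4: *-************-----*---*
step 5: --***********--***---*-*
step 6: --**********---**--*----
step 7: *-*********--*-*-----***
step 8: --********-------***-***
step 9: --*******--*****-**--**-
step 10: *-******---****--*---*--
step 11: --*****--*-***-----*----
step 12: *-****-----**--***---***
step 13: --***--***-*---**--*-***
step 14: --**---**----*-*-----**-
step 15: *-*--*-*--**-----***-*--
step 16: ----------*--***-**-----
step 17: *********----**--*--****
step 18: ********--**-*------****
step 19: *******---*----****-****
step 20: ******--*---**-***--****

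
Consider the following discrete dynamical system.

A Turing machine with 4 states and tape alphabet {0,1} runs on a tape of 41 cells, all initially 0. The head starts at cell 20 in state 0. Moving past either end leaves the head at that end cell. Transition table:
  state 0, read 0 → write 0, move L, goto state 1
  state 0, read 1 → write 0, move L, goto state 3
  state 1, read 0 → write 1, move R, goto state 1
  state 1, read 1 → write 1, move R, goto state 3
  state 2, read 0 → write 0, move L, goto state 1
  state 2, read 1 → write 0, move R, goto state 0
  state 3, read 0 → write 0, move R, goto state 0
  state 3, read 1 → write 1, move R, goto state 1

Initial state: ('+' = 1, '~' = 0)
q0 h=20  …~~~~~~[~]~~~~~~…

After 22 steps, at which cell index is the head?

k=0  q0 h=20  …~~~~~~[~]~~~~~~…
k=1  q1 h=19  …~~~~~~[~]~~~~~~…
k=2  q1 h=20  …~~~~~+[~]~~~~~~…
k=3  q1 h=21  …~~~~++[~]~~~~~~…
k=4  q1 h=22  …~~~+++[~]~~~~~~…
k=5  q1 h=23  …~~++++[~]~~~~~~…
k=6  q1 h=24  …~+++++[~]~~~~~~…
k=7  q1 h=25  …++++++[~]~~~~~~…
k=8  q1 h=26  …++++++[~]~~~~~~…
k=9  q1 h=27  …++++++[~]~~~~~~…
k=10  q1 h=28  …++++++[~]~~~~~~…
k=11  q1 h=29  …++++++[~]~~~~~~…
k=12  q1 h=30  …++++++[~]~~~~~~…
k=13  q1 h=31  …++++++[~]~~~~~~…
k=14  q1 h=32  …++++++[~]~~~~~~…
k=15  q1 h=33  …++++++[~]~~~~~~…
k=16  q1 h=34  …++++++[~]~~~~~~|
k=17  q1 h=35  …++++++[~]~~~~~|
k=18  q1 h=36  …++++++[~]~~~~|
k=19  q1 h=37  …++++++[~]~~~|
k=20  q1 h=38  …++++++[~]~~|
k=21  q1 h=39  …++++++[~]~|
k=22  q1 h=40  …++++++[~]|

40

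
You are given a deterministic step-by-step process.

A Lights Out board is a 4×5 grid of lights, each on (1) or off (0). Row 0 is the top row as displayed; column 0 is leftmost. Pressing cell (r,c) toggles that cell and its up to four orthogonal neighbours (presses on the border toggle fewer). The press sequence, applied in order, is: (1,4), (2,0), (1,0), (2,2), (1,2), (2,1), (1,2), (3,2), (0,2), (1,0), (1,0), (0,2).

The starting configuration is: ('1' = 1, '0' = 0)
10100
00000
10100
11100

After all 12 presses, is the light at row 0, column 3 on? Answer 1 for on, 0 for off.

gen 0: 10100
00000
10100
11100
gen 1: 10101
00011
10101
11100
gen 2: 10101
10011
01101
01100
gen 3: 00101
01011
11101
01100
gen 4: 00101
01111
10011
01000
gen 5: 00001
00001
10111
01000
gen 6: 00001
01001
01011
00000
gen 7: 00101
00111
01111
00000
gen 8: 00101
00111
01011
01110
gen 9: 01011
00011
01011
01110
gen 10: 11011
11011
11011
01110
gen 11: 01011
00011
01011
01110
gen 12: 00101
00111
01011
01110

0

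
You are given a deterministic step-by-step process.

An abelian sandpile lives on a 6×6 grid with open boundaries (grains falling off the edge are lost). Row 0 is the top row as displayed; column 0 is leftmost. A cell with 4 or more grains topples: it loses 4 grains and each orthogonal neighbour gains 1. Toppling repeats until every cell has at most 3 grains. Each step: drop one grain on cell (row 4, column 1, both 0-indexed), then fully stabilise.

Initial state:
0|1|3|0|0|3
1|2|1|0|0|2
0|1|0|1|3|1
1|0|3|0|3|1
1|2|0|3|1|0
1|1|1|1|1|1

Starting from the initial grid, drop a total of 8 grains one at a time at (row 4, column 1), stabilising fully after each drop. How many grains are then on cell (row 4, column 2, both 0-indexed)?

2

gen 0: 0|1|3|0|0|3
1|2|1|0|0|2
0|1|0|1|3|1
1|0|3|0|3|1
1|2|0|3|1|0
1|1|1|1|1|1
gen 1: 0|1|3|0|0|3
1|2|1|0|0|2
0|1|0|1|3|1
1|0|3|0|3|1
1|3|0|3|1|0
1|1|1|1|1|1
gen 2: 0|1|3|0|0|3
1|2|1|0|0|2
0|1|0|1|3|1
1|1|3|0|3|1
2|0|1|3|1|0
1|2|1|1|1|1
gen 3: 0|1|3|0|0|3
1|2|1|0|0|2
0|1|0|1|3|1
1|1|3|0|3|1
2|1|1|3|1|0
1|2|1|1|1|1
gen 4: 0|1|3|0|0|3
1|2|1|0|0|2
0|1|0|1|3|1
1|1|3|0|3|1
2|2|1|3|1|0
1|2|1|1|1|1
gen 5: 0|1|3|0|0|3
1|2|1|0|0|2
0|1|0|1|3|1
1|1|3|0|3|1
2|3|1|3|1|0
1|2|1|1|1|1
gen 6: 0|1|3|0|0|3
1|2|1|0|0|2
0|1|0|1|3|1
1|2|3|0|3|1
3|0|2|3|1|0
1|3|1|1|1|1
gen 7: 0|1|3|0|0|3
1|2|1|0|0|2
0|1|0|1|3|1
1|2|3|0|3|1
3|1|2|3|1|0
1|3|1|1|1|1
gen 8: 0|1|3|0|0|3
1|2|1|0|0|2
0|1|0|1|3|1
1|2|3|0|3|1
3|2|2|3|1|0
1|3|1|1|1|1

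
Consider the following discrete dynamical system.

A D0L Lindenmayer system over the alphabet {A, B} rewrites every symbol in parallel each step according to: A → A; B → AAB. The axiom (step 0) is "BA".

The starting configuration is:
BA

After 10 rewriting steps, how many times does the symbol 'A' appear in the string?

21

step 0: BA
step 1: AABA
step 2: AAAABA
step 3: AAAAAABA
step 4: AAAAAAAABA
step 5: AAAAAAAAAABA
step 6: AAAAAAAAAAAABA
step 7: AAAAAAAAAAAAAABA
step 8: AAAAAAAAAAAAAAAABA
step 9: AAAAAAAAAAAAAAAAAABA
step 10: AAAAAAAAAAAAAAAAAAAABA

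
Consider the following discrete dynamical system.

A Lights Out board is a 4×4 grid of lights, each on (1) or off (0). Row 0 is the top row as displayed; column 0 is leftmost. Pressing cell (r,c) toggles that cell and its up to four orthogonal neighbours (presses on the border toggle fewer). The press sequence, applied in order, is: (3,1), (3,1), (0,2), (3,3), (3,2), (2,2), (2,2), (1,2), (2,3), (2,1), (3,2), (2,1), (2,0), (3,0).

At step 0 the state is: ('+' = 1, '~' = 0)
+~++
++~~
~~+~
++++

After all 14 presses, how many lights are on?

k=0  +~++
++~~
~~+~
++++
k=1  +~++
++~~
~++~
~~~+
k=2  +~++
++~~
~~+~
++++
k=3  ++~~
+++~
~~+~
++++
k=4  ++~~
+++~
~~++
++~~
k=5  ++~~
+++~
~~~+
+~++
k=6  ++~~
++~~
~++~
+~~+
k=7  ++~~
+++~
~~~+
+~++
k=8  +++~
+~~+
~~++
+~++
k=9  +++~
+~~~
~~~~
+~+~
k=10  +++~
++~~
+++~
+++~
k=11  +++~
++~~
++~~
+~~+
k=12  +++~
+~~~
~~+~
++~+
k=13  +++~
~~~~
+++~
~+~+
k=14  +++~
~~~~
~++~
+~~+

7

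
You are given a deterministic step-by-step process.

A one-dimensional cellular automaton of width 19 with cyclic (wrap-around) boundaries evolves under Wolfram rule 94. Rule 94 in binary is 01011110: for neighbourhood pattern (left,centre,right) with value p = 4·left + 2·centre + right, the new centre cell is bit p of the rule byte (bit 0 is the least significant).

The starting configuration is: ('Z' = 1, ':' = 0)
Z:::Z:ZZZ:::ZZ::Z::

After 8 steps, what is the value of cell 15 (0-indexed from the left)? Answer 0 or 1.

step 0: Z:::Z:ZZZ:::ZZ::Z::
step 1: ZZ:ZZ:Z:ZZ:ZZZZZZZZ
step 2: :Z:ZZ:Z:ZZ:Z:::::::
step 3: ZZ:ZZ:Z:ZZ:ZZ::::::
step 4: ZZ:ZZ:Z:ZZ:ZZZ::::Z
step 5: :Z:ZZ:Z:ZZ:Z:ZZ::ZZ
step 6: :Z:ZZ:Z:ZZ:Z:ZZZZZZ
step 7: :Z:ZZ:Z:ZZ:Z:Z::::Z
step 8: :Z:ZZ:Z:ZZ:Z:ZZ::ZZ

0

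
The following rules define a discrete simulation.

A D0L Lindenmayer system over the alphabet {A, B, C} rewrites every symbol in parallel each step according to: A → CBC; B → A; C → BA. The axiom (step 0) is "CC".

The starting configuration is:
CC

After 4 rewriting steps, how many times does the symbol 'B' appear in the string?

10

gen 0: CC
gen 1: BABA
gen 2: ACBCACBC
gen 3: CBCBAABACBCBAABA
gen 4: BAABAACBCCBCACBCBAABAACBCCBCACBC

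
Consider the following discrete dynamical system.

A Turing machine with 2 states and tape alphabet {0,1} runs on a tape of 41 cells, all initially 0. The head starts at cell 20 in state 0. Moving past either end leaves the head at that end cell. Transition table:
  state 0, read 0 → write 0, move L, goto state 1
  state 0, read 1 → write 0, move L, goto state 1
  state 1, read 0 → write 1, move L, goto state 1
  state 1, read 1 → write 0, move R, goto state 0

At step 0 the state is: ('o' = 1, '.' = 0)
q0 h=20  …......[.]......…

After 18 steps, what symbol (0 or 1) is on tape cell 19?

1

0) q0 h=20  …......[.]......…
1) q1 h=19  …......[.]......…
2) q1 h=18  …......[.]o.....…
3) q1 h=17  …......[.]oo....…
4) q1 h=16  …......[.]ooo...…
5) q1 h=15  …......[.]oooo..…
6) q1 h=14  …......[.]ooooo.…
7) q1 h=13  …......[.]oooooo…
8) q1 h=12  …......[.]oooooo…
9) q1 h=11  …......[.]oooooo…
10) q1 h=10  …......[.]oooooo…
11) q1 h= 9  …......[.]oooooo…
12) q1 h= 8  …......[.]oooooo…
13) q1 h= 7  …......[.]oooooo…
14) q1 h= 6  |......[.]oooooo…
15) q1 h= 5  |.....[.]oooooo…
16) q1 h= 4  |....[.]oooooo…
17) q1 h= 3  |...[.]oooooo…
18) q1 h= 2  |..[.]oooooo…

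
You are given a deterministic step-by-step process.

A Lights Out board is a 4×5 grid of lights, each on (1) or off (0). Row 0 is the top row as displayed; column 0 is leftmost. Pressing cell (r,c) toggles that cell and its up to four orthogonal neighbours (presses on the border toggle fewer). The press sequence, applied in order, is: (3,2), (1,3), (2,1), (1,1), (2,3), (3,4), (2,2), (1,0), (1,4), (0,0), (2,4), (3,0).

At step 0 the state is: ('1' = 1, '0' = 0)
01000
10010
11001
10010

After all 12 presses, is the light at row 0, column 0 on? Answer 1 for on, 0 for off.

0) 01000
10010
11001
10010
1) 01000
10010
11101
11100
2) 01010
10101
11111
11100
3) 01010
11101
00011
10100
4) 00010
00001
01011
10100
5) 00010
00011
01100
10110
6) 00010
00011
01101
10101
7) 00010
00111
00011
10001
8) 10010
11111
10011
10001
9) 10011
11100
10010
10001
10) 01011
01100
10010
10001
11) 01011
01101
10001
10000
12) 01011
01101
00001
01000

0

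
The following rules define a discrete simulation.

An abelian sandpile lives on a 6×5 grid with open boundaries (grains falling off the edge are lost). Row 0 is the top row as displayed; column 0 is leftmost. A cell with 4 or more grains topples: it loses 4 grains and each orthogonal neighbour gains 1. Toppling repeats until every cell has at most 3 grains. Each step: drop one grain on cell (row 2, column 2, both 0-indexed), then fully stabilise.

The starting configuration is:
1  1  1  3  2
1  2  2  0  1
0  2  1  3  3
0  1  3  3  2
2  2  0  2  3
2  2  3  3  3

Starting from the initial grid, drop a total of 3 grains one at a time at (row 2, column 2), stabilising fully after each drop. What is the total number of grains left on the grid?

step 0: 1  1  1  3  2
1  2  2  0  1
0  2  1  3  3
0  1  3  3  2
2  2  0  2  3
2  2  3  3  3
step 1: 1  1  1  3  2
1  2  2  0  1
0  2  2  3  3
0  1  3  3  2
2  2  0  2  3
2  2  3  3  3
step 2: 1  1  1  3  2
1  2  2  0  1
0  2  3  3  3
0  1  3  3  2
2  2  0  2  3
2  2  3  3  3
step 3: 1  1  1  3  2
1  2  3  1  2
0  3  2  2  1
0  2  1  3  1
2  2  3  1  2
2  3  0  2  1

50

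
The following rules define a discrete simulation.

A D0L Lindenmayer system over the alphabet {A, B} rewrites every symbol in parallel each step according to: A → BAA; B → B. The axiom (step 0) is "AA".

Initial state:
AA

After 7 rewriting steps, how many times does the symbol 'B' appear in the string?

254

k=0  AA
k=1  BAABAA
k=2  BBAABAABBAABAA
k=3  BBBAABAABBAABAABBBAABAABBAABAA
k=4  BBBBAABAABBAABAABBBAABAABBAABAABBBBAABAABBAABAABBBAABAABBAABAA
k=5  BBBBBAABAABBAABAABBBAABAABBAABAABBBBAABAABBAABAABBBAABAABB…AABAABBAABAABBBAABAABBAABAABBBBAABAABBAABAABBBAABAABBAABAA  (len 126)
k=6  BBBBBBAABAABBAABAABBBAABAABBAABAABBBBAABAABBAABAABBBAABAAB…AABAABBAABAABBBAABAABBAABAABBBBAABAABBAABAABBBAABAABBAABAA  (len 254)
k=7  BBBBBBBAABAABBAABAABBBAABAABBAABAABBBBAABAABBAABAABBBAABAA…AABAABBAABAABBBAABAABBAABAABBBBAABAABBAABAABBBAABAABBAABAA  (len 510)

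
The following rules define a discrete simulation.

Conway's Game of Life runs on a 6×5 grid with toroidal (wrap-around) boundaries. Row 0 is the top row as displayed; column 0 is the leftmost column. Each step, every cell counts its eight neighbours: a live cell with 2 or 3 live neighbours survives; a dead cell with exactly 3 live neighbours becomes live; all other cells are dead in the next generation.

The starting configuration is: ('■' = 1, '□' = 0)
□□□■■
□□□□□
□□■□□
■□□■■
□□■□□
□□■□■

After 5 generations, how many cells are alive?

k=0  □□□■■
□□□□□
□□■□□
■□□■■
□□■□□
□□■□■
k=1  □□□■■
□□□■□
□□□■■
□■■■■
■■■□□
□□■□■
k=2  □□■□■
□□■□□
■□□□□
□□□□□
□□□□□
□□■□■
k=3  □■■□□
□■□■□
□□□□□
□□□□□
□□□□□
□□□□□
k=4  □■■□□
□■□□□
□□□□□
□□□□□
□□□□□
□□□□□
k=5  □■■□□
□■■□□
□□□□□
□□□□□
□□□□□
□□□□□

4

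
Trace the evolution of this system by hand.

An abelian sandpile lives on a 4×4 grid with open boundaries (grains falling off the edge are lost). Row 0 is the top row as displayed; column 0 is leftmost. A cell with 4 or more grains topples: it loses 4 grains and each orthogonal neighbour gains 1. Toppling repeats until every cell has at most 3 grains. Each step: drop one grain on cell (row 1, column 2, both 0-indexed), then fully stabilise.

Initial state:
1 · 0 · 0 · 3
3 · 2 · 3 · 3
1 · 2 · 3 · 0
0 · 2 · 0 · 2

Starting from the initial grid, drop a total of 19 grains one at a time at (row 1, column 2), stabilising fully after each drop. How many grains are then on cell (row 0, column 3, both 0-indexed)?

0

t=0: 1 · 0 · 0 · 3
3 · 2 · 3 · 3
1 · 2 · 3 · 0
0 · 2 · 0 · 2
t=1: 1 · 0 · 2 · 0
3 · 3 · 2 · 1
1 · 3 · 0 · 2
0 · 2 · 1 · 2
t=2: 1 · 0 · 2 · 0
3 · 3 · 3 · 1
1 · 3 · 0 · 2
0 · 2 · 1 · 2
t=3: 2 · 1 · 3 · 0
0 · 2 · 1 · 2
3 · 0 · 2 · 2
0 · 3 · 1 · 2
t=4: 2 · 1 · 3 · 0
0 · 2 · 2 · 2
3 · 0 · 2 · 2
0 · 3 · 1 · 2
t=5: 2 · 1 · 3 · 0
0 · 2 · 3 · 2
3 · 0 · 2 · 2
0 · 3 · 1 · 2
t=6: 2 · 2 · 0 · 1
0 · 3 · 1 · 3
3 · 0 · 3 · 2
0 · 3 · 1 · 2
t=7: 2 · 2 · 0 · 1
0 · 3 · 2 · 3
3 · 0 · 3 · 2
0 · 3 · 1 · 2
t=8: 2 · 2 · 0 · 1
0 · 3 · 3 · 3
3 · 0 · 3 · 2
0 · 3 · 1 · 2
t=9: 2 · 3 · 1 · 2
1 · 0 · 3 · 1
3 · 2 · 1 · 0
0 · 3 · 2 · 3
t=10: 2 · 3 · 2 · 2
1 · 1 · 0 · 2
3 · 2 · 2 · 0
0 · 3 · 2 · 3
t=11: 2 · 3 · 2 · 2
1 · 1 · 1 · 2
3 · 2 · 2 · 0
0 · 3 · 2 · 3
t=12: 2 · 3 · 2 · 2
1 · 1 · 2 · 2
3 · 2 · 2 · 0
0 · 3 · 2 · 3
t=13: 2 · 3 · 2 · 2
1 · 1 · 3 · 2
3 · 2 · 2 · 0
0 · 3 · 2 · 3
t=14: 2 · 3 · 3 · 2
1 · 2 · 0 · 3
3 · 2 · 3 · 0
0 · 3 · 2 · 3
t=15: 2 · 3 · 3 · 2
1 · 2 · 1 · 3
3 · 2 · 3 · 0
0 · 3 · 2 · 3
t=16: 2 · 3 · 3 · 2
1 · 2 · 2 · 3
3 · 2 · 3 · 0
0 · 3 · 2 · 3
t=17: 2 · 3 · 3 · 2
1 · 2 · 3 · 3
3 · 2 · 3 · 0
0 · 3 · 2 · 3
t=18: 3 · 1 · 3 · 0
3 · 2 · 0 · 2
0 · 2 · 3 · 3
2 · 1 · 1 · 0
t=19: 3 · 1 · 3 · 0
3 · 2 · 1 · 2
0 · 2 · 3 · 3
2 · 1 · 1 · 0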